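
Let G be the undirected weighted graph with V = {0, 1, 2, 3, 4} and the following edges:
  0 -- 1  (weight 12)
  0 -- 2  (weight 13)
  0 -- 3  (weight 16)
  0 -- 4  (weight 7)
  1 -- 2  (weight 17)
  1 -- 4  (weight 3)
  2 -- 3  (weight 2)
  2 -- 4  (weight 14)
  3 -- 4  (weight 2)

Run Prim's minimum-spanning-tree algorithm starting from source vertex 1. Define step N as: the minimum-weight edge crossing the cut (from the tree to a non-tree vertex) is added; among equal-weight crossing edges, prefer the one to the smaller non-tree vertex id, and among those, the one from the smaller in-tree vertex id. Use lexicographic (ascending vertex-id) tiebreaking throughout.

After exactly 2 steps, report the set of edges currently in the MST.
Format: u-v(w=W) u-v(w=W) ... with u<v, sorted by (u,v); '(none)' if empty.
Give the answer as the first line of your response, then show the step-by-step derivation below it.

1-4(w=3) 3-4(w=2)

step 1: add edge 1-4 (w=3); MST = {1-4(w=3)}
step 2: add edge 3-4 (w=2); MST = {1-4(w=3) 3-4(w=2)}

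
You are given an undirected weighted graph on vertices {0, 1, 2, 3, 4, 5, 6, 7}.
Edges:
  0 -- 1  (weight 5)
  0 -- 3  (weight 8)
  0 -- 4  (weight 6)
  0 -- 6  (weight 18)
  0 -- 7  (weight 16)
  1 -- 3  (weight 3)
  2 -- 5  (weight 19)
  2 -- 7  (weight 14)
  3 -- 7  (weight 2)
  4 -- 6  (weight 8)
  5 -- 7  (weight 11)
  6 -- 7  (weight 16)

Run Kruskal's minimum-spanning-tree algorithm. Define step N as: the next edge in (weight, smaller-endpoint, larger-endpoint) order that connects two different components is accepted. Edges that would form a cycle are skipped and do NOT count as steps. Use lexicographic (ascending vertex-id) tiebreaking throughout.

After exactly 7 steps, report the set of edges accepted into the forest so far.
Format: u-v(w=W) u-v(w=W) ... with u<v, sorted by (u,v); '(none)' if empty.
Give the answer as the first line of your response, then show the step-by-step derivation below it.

0-1(w=5) 0-4(w=6) 1-3(w=3) 2-7(w=14) 3-7(w=2) 4-6(w=8) 5-7(w=11)

step 1: add edge 3-7 (w=2); MST = {3-7(w=2)}
step 2: add edge 1-3 (w=3); MST = {1-3(w=3) 3-7(w=2)}
step 3: add edge 0-1 (w=5); MST = {0-1(w=5) 1-3(w=3) 3-7(w=2)}
step 4: add edge 0-4 (w=6); MST = {0-1(w=5) 0-4(w=6) 1-3(w=3) 3-7(w=2)}
step 5: add edge 4-6 (w=8); MST = {0-1(w=5) 0-4(w=6) 1-3(w=3) 3-7(w=2) 4-6(w=8)}
step 6: add edge 5-7 (w=11); MST = {0-1(w=5) 0-4(w=6) 1-3(w=3) 3-7(w=2) 4-6(w=8) 5-7(w=11)}
step 7: add edge 2-7 (w=14); MST = {0-1(w=5) 0-4(w=6) 1-3(w=3) 2-7(w=14) 3-7(w=2) 4-6(w=8) 5-7(w=11)}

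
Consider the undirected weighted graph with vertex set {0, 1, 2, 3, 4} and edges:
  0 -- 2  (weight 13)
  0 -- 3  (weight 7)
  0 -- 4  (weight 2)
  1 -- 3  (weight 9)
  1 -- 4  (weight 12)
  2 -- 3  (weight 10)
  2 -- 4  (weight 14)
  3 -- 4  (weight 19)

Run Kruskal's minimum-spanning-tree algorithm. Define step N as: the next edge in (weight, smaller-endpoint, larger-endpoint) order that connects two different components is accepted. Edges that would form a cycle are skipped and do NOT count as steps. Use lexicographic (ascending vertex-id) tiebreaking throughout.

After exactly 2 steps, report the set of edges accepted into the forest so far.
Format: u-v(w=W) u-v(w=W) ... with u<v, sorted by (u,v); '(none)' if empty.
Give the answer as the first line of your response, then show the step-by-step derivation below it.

0-3(w=7) 0-4(w=2)

step 1: add edge 0-4 (w=2); MST = {0-4(w=2)}
step 2: add edge 0-3 (w=7); MST = {0-3(w=7) 0-4(w=2)}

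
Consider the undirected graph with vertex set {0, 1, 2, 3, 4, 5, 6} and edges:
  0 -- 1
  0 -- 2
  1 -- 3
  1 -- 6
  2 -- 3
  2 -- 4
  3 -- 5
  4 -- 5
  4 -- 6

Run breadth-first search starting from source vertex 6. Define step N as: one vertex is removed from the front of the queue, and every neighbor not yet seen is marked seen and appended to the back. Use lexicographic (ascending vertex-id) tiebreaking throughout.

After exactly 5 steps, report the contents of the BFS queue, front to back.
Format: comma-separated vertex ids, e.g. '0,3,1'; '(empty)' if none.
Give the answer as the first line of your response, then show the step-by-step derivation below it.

2,5

step 1: dequeue 6; queue=[1,4]; order=6
step 2: dequeue 1; queue=[4,0,3]; order=6,1
step 3: dequeue 4; queue=[0,3,2,5]; order=6,1,4
step 4: dequeue 0; queue=[3,2,5]; order=6,1,4,0
step 5: dequeue 3; queue=[2,5]; order=6,1,4,0,3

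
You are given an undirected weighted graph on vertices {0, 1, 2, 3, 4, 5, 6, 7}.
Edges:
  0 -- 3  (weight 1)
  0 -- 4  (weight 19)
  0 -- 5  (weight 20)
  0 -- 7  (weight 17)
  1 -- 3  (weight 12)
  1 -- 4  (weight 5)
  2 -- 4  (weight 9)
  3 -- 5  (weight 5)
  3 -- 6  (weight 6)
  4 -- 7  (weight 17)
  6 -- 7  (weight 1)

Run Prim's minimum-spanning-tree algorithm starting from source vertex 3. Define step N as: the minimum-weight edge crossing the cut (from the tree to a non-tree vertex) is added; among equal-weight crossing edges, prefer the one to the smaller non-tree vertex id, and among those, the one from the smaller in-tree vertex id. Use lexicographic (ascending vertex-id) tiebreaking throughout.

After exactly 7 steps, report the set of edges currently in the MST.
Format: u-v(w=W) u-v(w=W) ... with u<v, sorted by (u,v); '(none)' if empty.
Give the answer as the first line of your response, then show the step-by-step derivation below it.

0-3(w=1) 1-3(w=12) 1-4(w=5) 2-4(w=9) 3-5(w=5) 3-6(w=6) 6-7(w=1)

step 1: add edge 0-3 (w=1); MST = {0-3(w=1)}
step 2: add edge 3-5 (w=5); MST = {0-3(w=1) 3-5(w=5)}
step 3: add edge 3-6 (w=6); MST = {0-3(w=1) 3-5(w=5) 3-6(w=6)}
step 4: add edge 6-7 (w=1); MST = {0-3(w=1) 3-5(w=5) 3-6(w=6) 6-7(w=1)}
step 5: add edge 1-3 (w=12); MST = {0-3(w=1) 1-3(w=12) 3-5(w=5) 3-6(w=6) 6-7(w=1)}
step 6: add edge 1-4 (w=5); MST = {0-3(w=1) 1-3(w=12) 1-4(w=5) 3-5(w=5) 3-6(w=6) 6-7(w=1)}
step 7: add edge 2-4 (w=9); MST = {0-3(w=1) 1-3(w=12) 1-4(w=5) 2-4(w=9) 3-5(w=5) 3-6(w=6) 6-7(w=1)}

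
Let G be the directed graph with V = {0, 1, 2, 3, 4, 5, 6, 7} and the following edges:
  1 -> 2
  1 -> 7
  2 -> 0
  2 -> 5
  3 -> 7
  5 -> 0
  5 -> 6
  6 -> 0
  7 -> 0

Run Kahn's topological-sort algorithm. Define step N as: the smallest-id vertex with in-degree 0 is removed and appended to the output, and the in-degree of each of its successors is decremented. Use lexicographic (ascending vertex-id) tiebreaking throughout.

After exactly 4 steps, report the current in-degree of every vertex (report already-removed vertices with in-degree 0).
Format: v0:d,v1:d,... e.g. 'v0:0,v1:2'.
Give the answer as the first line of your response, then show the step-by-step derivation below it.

v0:3,v1:0,v2:0,v3:0,v4:0,v5:0,v6:1,v7:0

step 1: output 1; order=[1]; indeg=(4,0,0,0,0,1,1,1)
step 2: output 2; order=[1,2]; indeg=(3,0,0,0,0,0,1,1)
step 3: output 3; order=[1,2,3]; indeg=(3,0,0,0,0,0,1,0)
step 4: output 4; order=[1,2,3,4]; indeg=(3,0,0,0,0,0,1,0)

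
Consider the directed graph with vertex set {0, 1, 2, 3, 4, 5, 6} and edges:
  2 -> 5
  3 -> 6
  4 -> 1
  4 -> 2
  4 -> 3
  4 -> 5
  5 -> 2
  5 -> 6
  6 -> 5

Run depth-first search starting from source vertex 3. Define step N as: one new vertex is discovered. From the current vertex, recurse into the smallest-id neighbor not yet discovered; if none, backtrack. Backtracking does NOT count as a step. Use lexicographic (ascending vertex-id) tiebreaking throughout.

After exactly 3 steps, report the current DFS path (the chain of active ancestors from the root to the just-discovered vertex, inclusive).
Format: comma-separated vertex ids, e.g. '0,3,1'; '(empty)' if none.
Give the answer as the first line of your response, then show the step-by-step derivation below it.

3,6,5

step 1: discover 3; path=3; order=3
step 2: discover 6; path=3>6; order=3,6
step 3: discover 5; path=3>6>5; order=3,6,5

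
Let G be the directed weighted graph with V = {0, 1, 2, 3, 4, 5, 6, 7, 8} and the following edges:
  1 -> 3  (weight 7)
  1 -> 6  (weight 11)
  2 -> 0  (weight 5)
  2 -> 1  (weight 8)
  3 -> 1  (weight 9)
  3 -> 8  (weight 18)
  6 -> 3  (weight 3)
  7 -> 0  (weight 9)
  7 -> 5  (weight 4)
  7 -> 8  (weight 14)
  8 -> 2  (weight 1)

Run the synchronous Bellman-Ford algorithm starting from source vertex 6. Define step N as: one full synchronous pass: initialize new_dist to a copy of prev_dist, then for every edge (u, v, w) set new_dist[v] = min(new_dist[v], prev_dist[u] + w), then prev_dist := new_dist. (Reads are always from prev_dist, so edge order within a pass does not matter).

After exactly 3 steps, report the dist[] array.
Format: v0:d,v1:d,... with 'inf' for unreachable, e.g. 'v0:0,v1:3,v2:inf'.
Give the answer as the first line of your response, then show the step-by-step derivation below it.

v0:inf,v1:12,v2:22,v3:3,v4:inf,v5:inf,v6:0,v7:inf,v8:21

step 1: dist = v0:inf,v1:inf,v2:inf,v3:3,v4:inf,v5:inf,v6:0,v7:inf,v8:inf
step 2: dist = v0:inf,v1:12,v2:inf,v3:3,v4:inf,v5:inf,v6:0,v7:inf,v8:21
step 3: dist = v0:inf,v1:12,v2:22,v3:3,v4:inf,v5:inf,v6:0,v7:inf,v8:21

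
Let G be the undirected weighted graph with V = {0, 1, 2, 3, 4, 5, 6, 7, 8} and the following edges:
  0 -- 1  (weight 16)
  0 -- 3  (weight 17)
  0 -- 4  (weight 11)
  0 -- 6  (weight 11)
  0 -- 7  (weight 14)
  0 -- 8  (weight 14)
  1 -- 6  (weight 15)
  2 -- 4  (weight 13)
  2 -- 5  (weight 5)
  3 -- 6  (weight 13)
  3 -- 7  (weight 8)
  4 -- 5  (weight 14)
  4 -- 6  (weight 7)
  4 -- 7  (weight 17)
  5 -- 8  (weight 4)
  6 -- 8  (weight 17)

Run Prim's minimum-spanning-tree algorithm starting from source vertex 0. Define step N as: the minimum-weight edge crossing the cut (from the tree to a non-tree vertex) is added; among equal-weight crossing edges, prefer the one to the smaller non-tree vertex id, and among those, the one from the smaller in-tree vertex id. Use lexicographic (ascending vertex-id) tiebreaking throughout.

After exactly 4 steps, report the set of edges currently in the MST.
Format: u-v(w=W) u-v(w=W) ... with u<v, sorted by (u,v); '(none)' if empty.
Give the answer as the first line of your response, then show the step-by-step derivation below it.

0-4(w=11) 2-4(w=13) 2-5(w=5) 4-6(w=7)

step 1: add edge 0-4 (w=11); MST = {0-4(w=11)}
step 2: add edge 4-6 (w=7); MST = {0-4(w=11) 4-6(w=7)}
step 3: add edge 2-4 (w=13); MST = {0-4(w=11) 2-4(w=13) 4-6(w=7)}
step 4: add edge 2-5 (w=5); MST = {0-4(w=11) 2-4(w=13) 2-5(w=5) 4-6(w=7)}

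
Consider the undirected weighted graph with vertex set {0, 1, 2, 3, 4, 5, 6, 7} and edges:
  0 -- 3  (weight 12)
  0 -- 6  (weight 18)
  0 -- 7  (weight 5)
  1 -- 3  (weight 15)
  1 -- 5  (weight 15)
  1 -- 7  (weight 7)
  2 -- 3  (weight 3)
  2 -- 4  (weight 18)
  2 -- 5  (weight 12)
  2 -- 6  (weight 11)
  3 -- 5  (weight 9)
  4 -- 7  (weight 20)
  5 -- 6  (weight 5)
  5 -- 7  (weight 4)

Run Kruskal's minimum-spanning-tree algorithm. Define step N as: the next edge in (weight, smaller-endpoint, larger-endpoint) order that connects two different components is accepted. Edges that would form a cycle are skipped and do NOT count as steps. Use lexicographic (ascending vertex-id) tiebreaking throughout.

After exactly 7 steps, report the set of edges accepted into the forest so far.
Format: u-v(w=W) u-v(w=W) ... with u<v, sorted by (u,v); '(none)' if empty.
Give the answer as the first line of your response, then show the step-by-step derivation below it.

0-7(w=5) 1-7(w=7) 2-3(w=3) 2-4(w=18) 3-5(w=9) 5-6(w=5) 5-7(w=4)

step 1: add edge 2-3 (w=3); MST = {2-3(w=3)}
step 2: add edge 5-7 (w=4); MST = {2-3(w=3) 5-7(w=4)}
step 3: add edge 0-7 (w=5); MST = {0-7(w=5) 2-3(w=3) 5-7(w=4)}
step 4: add edge 5-6 (w=5); MST = {0-7(w=5) 2-3(w=3) 5-6(w=5) 5-7(w=4)}
step 5: add edge 1-7 (w=7); MST = {0-7(w=5) 1-7(w=7) 2-3(w=3) 5-6(w=5) 5-7(w=4)}
step 6: add edge 3-5 (w=9); MST = {0-7(w=5) 1-7(w=7) 2-3(w=3) 3-5(w=9) 5-6(w=5) 5-7(w=4)}
step 7: add edge 2-4 (w=18); MST = {0-7(w=5) 1-7(w=7) 2-3(w=3) 2-4(w=18) 3-5(w=9) 5-6(w=5) 5-7(w=4)}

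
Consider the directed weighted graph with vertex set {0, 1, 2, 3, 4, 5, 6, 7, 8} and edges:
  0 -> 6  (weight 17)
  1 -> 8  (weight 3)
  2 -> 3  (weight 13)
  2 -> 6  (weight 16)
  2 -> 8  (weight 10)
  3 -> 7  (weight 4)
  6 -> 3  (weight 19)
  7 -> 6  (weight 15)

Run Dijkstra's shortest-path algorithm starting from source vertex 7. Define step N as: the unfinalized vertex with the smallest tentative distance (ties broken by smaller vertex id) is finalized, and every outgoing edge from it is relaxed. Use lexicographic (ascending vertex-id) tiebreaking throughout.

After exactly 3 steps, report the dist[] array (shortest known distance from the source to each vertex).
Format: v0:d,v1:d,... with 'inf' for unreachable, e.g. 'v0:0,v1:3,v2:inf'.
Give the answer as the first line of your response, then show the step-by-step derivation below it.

v0:inf,v1:inf,v2:inf,v3:34,v4:inf,v5:inf,v6:15,v7:0,v8:inf

step 1: dist = v0:inf,v1:inf,v2:inf,v3:inf,v4:inf,v5:inf,v6:15,v7:0,v8:inf
step 2: dist = v0:inf,v1:inf,v2:inf,v3:34,v4:inf,v5:inf,v6:15,v7:0,v8:inf
step 3: dist = v0:inf,v1:inf,v2:inf,v3:34,v4:inf,v5:inf,v6:15,v7:0,v8:inf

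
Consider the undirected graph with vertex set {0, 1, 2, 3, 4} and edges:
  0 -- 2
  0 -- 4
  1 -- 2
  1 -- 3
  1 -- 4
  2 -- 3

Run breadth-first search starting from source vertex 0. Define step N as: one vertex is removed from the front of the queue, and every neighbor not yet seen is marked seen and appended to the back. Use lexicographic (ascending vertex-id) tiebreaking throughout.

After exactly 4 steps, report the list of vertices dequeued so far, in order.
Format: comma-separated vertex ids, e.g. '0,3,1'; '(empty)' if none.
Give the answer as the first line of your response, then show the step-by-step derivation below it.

0,2,4,1

step 1: dequeue 0; queue=[2,4]; order=0
step 2: dequeue 2; queue=[4,1,3]; order=0,2
step 3: dequeue 4; queue=[1,3]; order=0,2,4
step 4: dequeue 1; queue=[3]; order=0,2,4,1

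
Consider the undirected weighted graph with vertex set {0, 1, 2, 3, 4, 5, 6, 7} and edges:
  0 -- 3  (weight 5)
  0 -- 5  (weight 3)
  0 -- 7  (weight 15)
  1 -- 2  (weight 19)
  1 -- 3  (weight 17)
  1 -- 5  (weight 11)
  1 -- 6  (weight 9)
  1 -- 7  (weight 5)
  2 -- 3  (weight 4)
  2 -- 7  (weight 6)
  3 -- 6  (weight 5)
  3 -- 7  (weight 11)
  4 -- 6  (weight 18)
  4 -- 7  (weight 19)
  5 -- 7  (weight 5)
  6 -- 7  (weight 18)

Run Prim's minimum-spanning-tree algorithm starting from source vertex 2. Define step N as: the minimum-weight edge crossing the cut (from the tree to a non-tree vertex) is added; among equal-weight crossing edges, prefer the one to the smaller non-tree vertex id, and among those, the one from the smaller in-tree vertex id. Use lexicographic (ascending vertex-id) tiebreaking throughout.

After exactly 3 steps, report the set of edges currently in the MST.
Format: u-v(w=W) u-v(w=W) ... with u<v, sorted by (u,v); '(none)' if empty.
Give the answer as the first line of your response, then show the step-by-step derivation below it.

0-3(w=5) 0-5(w=3) 2-3(w=4)

step 1: add edge 2-3 (w=4); MST = {2-3(w=4)}
step 2: add edge 0-3 (w=5); MST = {0-3(w=5) 2-3(w=4)}
step 3: add edge 0-5 (w=3); MST = {0-3(w=5) 0-5(w=3) 2-3(w=4)}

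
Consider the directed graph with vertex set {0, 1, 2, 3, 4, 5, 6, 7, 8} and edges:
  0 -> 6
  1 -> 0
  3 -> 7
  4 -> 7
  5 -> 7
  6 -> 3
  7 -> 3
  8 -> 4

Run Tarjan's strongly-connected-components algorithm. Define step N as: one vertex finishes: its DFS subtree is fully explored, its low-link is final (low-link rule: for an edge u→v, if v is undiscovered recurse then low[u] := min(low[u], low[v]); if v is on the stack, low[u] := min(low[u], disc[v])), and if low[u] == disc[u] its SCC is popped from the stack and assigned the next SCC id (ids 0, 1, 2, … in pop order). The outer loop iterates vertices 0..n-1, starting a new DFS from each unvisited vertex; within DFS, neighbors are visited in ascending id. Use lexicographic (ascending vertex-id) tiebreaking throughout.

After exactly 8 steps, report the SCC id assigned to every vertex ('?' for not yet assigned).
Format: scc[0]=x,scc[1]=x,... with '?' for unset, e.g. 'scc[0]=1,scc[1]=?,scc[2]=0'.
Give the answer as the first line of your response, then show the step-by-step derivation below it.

scc[0]=2,scc[1]=3,scc[2]=4,scc[3]=0,scc[4]=5,scc[5]=6,scc[6]=1,scc[7]=0,scc[8]=?

step 1: low=(low[0]=0,low[1]=?,low[2]=?,low[3]=2,low[4]=?,low[5]=?,low[6]=1,low[7]=2,low[8]=?); scc=(scc[0]=?,scc[1]=?,scc[2]=?,scc[3]=?,scc[4]=?,scc[5]=?,scc[6]=?,scc[7]=?,scc[8]=?)
step 2: low=(low[0]=0,low[1]=?,low[2]=?,low[3]=2,low[4]=?,low[5]=?,low[6]=1,low[7]=2,low[8]=?); scc=(scc[0]=?,scc[1]=?,scc[2]=?,scc[3]=0,scc[4]=?,scc[5]=?,scc[6]=?,scc[7]=0,scc[8]=?)
step 3: low=(low[0]=0,low[1]=?,low[2]=?,low[3]=2,low[4]=?,low[5]=?,low[6]=1,low[7]=2,low[8]=?); scc=(scc[0]=?,scc[1]=?,scc[2]=?,scc[3]=0,scc[4]=?,scc[5]=?,scc[6]=1,scc[7]=0,scc[8]=?)
step 4: low=(low[0]=0,low[1]=?,low[2]=?,low[3]=2,low[4]=?,low[5]=?,low[6]=1,low[7]=2,low[8]=?); scc=(scc[0]=2,scc[1]=?,scc[2]=?,scc[3]=0,scc[4]=?,scc[5]=?,scc[6]=1,scc[7]=0,scc[8]=?)
step 5: low=(low[0]=0,low[1]=4,low[2]=?,low[3]=2,low[4]=?,low[5]=?,low[6]=1,low[7]=2,low[8]=?); scc=(scc[0]=2,scc[1]=3,scc[2]=?,scc[3]=0,scc[4]=?,scc[5]=?,scc[6]=1,scc[7]=0,scc[8]=?)
step 6: low=(low[0]=0,low[1]=4,low[2]=5,low[3]=2,low[4]=?,low[5]=?,low[6]=1,low[7]=2,low[8]=?); scc=(scc[0]=2,scc[1]=3,scc[2]=4,scc[3]=0,scc[4]=?,scc[5]=?,scc[6]=1,scc[7]=0,scc[8]=?)
step 7: low=(low[0]=0,low[1]=4,low[2]=5,low[3]=2,low[4]=6,low[5]=?,low[6]=1,low[7]=2,low[8]=?); scc=(scc[0]=2,scc[1]=3,scc[2]=4,scc[3]=0,scc[4]=5,scc[5]=?,scc[6]=1,scc[7]=0,scc[8]=?)
step 8: low=(low[0]=0,low[1]=4,low[2]=5,low[3]=2,low[4]=6,low[5]=7,low[6]=1,low[7]=2,low[8]=?); scc=(scc[0]=2,scc[1]=3,scc[2]=4,scc[3]=0,scc[4]=5,scc[5]=6,scc[6]=1,scc[7]=0,scc[8]=?)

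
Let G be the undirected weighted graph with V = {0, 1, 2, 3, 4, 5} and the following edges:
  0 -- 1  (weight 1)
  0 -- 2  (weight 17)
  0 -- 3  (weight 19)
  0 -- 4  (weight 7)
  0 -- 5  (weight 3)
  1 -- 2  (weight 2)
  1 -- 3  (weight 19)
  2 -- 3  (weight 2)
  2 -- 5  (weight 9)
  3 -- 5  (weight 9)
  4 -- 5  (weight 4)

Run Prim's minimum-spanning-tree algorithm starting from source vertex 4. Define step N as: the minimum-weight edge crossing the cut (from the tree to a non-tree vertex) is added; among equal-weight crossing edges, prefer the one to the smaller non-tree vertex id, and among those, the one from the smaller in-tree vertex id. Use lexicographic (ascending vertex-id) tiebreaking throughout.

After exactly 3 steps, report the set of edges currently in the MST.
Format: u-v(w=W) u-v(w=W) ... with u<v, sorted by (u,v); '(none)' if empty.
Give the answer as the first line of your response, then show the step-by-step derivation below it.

0-1(w=1) 0-5(w=3) 4-5(w=4)

step 1: add edge 4-5 (w=4); MST = {4-5(w=4)}
step 2: add edge 0-5 (w=3); MST = {0-5(w=3) 4-5(w=4)}
step 3: add edge 0-1 (w=1); MST = {0-1(w=1) 0-5(w=3) 4-5(w=4)}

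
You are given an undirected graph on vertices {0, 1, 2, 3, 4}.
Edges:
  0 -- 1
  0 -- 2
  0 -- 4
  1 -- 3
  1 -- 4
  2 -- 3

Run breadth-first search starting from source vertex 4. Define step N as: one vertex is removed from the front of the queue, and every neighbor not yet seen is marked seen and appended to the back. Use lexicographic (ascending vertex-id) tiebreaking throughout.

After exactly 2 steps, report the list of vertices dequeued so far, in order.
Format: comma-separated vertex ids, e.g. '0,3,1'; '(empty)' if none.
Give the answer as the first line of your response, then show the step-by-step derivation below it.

4,0

step 1: dequeue 4; queue=[0,1]; order=4
step 2: dequeue 0; queue=[1,2]; order=4,0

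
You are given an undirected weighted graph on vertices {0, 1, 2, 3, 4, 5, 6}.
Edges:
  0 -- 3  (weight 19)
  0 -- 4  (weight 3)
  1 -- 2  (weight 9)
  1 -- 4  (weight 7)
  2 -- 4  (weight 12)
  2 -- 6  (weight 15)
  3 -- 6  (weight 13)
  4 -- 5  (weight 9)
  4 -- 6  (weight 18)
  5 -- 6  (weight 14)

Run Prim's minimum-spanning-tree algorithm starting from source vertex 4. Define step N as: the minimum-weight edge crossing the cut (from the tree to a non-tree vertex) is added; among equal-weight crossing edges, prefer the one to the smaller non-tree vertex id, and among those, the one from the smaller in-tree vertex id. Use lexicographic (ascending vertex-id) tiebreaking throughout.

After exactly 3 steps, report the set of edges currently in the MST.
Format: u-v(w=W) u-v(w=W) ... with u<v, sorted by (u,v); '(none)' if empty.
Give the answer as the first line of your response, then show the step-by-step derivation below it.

0-4(w=3) 1-2(w=9) 1-4(w=7)

step 1: add edge 0-4 (w=3); MST = {0-4(w=3)}
step 2: add edge 1-4 (w=7); MST = {0-4(w=3) 1-4(w=7)}
step 3: add edge 1-2 (w=9); MST = {0-4(w=3) 1-2(w=9) 1-4(w=7)}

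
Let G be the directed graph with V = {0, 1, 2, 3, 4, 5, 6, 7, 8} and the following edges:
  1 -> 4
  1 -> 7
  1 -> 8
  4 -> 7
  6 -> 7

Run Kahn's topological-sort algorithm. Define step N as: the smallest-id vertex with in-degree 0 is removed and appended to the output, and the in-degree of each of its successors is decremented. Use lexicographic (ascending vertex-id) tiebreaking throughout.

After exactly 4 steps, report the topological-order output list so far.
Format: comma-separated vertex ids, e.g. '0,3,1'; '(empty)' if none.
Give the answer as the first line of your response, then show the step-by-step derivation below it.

0,1,2,3

step 1: output 0; order=[0]; indeg=(0,0,0,0,1,0,0,3,1)
step 2: output 1; order=[0,1]; indeg=(0,0,0,0,0,0,0,2,0)
step 3: output 2; order=[0,1,2]; indeg=(0,0,0,0,0,0,0,2,0)
step 4: output 3; order=[0,1,2,3]; indeg=(0,0,0,0,0,0,0,2,0)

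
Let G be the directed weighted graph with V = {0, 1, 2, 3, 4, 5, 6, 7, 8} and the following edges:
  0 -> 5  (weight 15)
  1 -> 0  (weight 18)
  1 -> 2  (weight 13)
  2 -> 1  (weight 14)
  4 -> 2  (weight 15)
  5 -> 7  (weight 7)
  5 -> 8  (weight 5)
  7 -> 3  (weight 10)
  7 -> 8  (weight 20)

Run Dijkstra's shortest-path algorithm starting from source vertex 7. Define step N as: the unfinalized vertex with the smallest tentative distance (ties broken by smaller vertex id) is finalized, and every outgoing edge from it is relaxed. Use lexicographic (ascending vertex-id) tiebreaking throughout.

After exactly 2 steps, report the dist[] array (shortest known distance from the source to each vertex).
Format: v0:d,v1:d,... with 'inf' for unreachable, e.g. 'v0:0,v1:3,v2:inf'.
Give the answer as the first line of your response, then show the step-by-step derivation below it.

v0:inf,v1:inf,v2:inf,v3:10,v4:inf,v5:inf,v6:inf,v7:0,v8:20

step 1: dist = v0:inf,v1:inf,v2:inf,v3:10,v4:inf,v5:inf,v6:inf,v7:0,v8:20
step 2: dist = v0:inf,v1:inf,v2:inf,v3:10,v4:inf,v5:inf,v6:inf,v7:0,v8:20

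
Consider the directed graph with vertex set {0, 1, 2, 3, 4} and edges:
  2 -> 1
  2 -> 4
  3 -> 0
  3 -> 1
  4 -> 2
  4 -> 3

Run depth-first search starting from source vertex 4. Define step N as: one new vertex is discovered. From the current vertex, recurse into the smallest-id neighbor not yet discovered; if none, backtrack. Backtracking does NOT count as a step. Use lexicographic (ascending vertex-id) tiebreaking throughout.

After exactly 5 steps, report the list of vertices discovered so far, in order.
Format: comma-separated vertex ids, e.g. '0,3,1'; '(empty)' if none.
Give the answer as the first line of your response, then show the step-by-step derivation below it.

4,2,1,3,0

step 1: discover 4; path=4; order=4
step 2: discover 2; path=4>2; order=4,2
step 3: discover 1; path=4>2>1; order=4,2,1
step 4: discover 3; path=4>3; order=4,2,1,3
step 5: discover 0; path=4>3>0; order=4,2,1,3,0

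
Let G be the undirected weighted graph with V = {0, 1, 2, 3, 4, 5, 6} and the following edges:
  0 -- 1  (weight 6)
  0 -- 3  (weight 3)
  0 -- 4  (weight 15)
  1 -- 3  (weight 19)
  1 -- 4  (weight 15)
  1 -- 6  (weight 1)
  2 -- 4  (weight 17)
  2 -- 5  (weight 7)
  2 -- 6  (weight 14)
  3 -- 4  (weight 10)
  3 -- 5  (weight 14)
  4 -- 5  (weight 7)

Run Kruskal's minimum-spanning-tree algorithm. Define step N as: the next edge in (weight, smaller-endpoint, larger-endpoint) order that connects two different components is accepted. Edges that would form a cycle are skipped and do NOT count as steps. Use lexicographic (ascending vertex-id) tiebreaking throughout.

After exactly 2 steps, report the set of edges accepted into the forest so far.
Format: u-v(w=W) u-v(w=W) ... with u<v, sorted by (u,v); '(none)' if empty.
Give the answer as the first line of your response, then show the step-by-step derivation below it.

0-3(w=3) 1-6(w=1)

step 1: add edge 1-6 (w=1); MST = {1-6(w=1)}
step 2: add edge 0-3 (w=3); MST = {0-3(w=3) 1-6(w=1)}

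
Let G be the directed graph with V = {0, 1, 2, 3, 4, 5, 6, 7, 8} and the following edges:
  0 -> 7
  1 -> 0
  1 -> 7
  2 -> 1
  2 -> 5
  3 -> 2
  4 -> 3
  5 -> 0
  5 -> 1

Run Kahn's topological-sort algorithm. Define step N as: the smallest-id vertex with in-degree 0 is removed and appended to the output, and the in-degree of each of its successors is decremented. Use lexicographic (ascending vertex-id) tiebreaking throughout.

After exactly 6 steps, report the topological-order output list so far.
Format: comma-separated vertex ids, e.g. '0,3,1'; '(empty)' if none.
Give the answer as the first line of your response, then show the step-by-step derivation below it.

4,3,2,5,1,0

step 1: output 4; order=[4]; indeg=(2,2,1,0,0,1,0,2,0)
step 2: output 3; order=[4,3]; indeg=(2,2,0,0,0,1,0,2,0)
step 3: output 2; order=[4,3,2]; indeg=(2,1,0,0,0,0,0,2,0)
step 4: output 5; order=[4,3,2,5]; indeg=(1,0,0,0,0,0,0,2,0)
step 5: output 1; order=[4,3,2,5,1]; indeg=(0,0,0,0,0,0,0,1,0)
step 6: output 0; order=[4,3,2,5,1,0]; indeg=(0,0,0,0,0,0,0,0,0)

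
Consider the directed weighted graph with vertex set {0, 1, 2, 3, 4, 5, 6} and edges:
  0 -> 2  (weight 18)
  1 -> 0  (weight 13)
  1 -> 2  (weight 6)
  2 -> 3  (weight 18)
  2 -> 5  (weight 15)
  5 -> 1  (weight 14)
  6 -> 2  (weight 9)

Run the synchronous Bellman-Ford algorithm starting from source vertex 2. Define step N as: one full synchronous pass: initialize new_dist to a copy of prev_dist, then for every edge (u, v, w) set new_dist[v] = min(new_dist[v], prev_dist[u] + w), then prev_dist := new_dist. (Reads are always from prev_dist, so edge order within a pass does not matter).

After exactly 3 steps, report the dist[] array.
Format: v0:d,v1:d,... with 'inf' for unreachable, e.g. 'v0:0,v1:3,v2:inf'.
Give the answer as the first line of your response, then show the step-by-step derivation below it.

v0:42,v1:29,v2:0,v3:18,v4:inf,v5:15,v6:inf

step 1: dist = v0:inf,v1:inf,v2:0,v3:18,v4:inf,v5:15,v6:inf
step 2: dist = v0:inf,v1:29,v2:0,v3:18,v4:inf,v5:15,v6:inf
step 3: dist = v0:42,v1:29,v2:0,v3:18,v4:inf,v5:15,v6:inf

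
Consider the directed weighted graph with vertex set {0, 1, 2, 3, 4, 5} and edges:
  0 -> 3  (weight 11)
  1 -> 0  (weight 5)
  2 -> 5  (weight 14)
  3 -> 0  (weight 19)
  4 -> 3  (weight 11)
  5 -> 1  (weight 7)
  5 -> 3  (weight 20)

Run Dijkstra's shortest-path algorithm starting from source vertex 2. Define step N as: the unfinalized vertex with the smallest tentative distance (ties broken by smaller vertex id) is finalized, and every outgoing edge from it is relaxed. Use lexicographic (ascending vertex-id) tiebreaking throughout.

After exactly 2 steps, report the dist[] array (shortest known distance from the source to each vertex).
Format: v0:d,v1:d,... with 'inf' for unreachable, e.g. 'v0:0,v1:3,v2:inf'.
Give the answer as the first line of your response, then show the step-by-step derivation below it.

v0:inf,v1:21,v2:0,v3:34,v4:inf,v5:14

step 1: dist = v0:inf,v1:inf,v2:0,v3:inf,v4:inf,v5:14
step 2: dist = v0:inf,v1:21,v2:0,v3:34,v4:inf,v5:14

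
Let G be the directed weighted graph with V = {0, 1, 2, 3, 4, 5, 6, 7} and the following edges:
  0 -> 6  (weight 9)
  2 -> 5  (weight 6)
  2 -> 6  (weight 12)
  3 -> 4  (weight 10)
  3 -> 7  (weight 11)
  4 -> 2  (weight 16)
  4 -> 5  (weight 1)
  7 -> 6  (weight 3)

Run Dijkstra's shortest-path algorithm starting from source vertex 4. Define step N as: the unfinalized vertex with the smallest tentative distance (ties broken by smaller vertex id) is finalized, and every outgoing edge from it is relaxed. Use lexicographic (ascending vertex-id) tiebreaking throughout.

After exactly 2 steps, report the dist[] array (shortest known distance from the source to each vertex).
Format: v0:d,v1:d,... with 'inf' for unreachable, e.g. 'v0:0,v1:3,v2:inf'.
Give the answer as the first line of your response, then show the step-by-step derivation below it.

v0:inf,v1:inf,v2:16,v3:inf,v4:0,v5:1,v6:inf,v7:inf

step 1: dist = v0:inf,v1:inf,v2:16,v3:inf,v4:0,v5:1,v6:inf,v7:inf
step 2: dist = v0:inf,v1:inf,v2:16,v3:inf,v4:0,v5:1,v6:inf,v7:inf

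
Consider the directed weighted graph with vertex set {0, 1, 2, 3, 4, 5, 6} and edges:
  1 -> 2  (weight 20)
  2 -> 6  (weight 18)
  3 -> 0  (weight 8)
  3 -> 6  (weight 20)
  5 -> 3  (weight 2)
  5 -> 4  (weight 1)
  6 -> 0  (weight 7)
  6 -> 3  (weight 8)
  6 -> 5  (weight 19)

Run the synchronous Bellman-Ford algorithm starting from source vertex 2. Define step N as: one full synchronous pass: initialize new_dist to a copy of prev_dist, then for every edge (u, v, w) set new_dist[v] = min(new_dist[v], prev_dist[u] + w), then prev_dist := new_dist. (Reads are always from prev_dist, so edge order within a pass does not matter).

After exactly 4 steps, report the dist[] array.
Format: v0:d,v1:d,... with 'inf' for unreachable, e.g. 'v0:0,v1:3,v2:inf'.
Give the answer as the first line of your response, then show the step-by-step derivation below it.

v0:25,v1:inf,v2:0,v3:26,v4:38,v5:37,v6:18

step 1: dist = v0:inf,v1:inf,v2:0,v3:inf,v4:inf,v5:inf,v6:18
step 2: dist = v0:25,v1:inf,v2:0,v3:26,v4:inf,v5:37,v6:18
step 3: dist = v0:25,v1:inf,v2:0,v3:26,v4:38,v5:37,v6:18
step 4: dist = v0:25,v1:inf,v2:0,v3:26,v4:38,v5:37,v6:18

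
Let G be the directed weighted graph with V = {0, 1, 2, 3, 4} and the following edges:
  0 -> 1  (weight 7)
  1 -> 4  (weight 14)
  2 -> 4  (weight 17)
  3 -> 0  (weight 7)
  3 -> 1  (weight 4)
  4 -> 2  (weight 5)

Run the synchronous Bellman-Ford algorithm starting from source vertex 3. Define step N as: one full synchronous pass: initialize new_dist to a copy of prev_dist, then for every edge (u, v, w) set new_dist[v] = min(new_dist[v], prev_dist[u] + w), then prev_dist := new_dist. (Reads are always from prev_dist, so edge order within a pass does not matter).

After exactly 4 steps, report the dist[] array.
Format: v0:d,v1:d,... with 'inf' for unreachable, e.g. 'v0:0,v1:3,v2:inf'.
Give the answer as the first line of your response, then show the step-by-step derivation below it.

v0:7,v1:4,v2:23,v3:0,v4:18

step 1: dist = v0:7,v1:4,v2:inf,v3:0,v4:inf
step 2: dist = v0:7,v1:4,v2:inf,v3:0,v4:18
step 3: dist = v0:7,v1:4,v2:23,v3:0,v4:18
step 4: dist = v0:7,v1:4,v2:23,v3:0,v4:18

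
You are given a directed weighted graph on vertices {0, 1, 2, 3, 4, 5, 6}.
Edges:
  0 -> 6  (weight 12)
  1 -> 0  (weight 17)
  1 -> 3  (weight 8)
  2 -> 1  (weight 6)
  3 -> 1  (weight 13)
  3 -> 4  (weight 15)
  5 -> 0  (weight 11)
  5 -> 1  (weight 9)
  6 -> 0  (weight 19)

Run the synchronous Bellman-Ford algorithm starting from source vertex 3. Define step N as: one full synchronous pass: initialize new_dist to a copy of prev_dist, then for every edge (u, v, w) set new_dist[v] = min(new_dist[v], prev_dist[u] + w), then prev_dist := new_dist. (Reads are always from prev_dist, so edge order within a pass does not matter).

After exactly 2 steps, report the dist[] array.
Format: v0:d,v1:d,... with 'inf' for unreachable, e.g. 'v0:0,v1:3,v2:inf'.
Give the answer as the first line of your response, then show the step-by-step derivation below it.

v0:30,v1:13,v2:inf,v3:0,v4:15,v5:inf,v6:inf

step 1: dist = v0:inf,v1:13,v2:inf,v3:0,v4:15,v5:inf,v6:inf
step 2: dist = v0:30,v1:13,v2:inf,v3:0,v4:15,v5:inf,v6:inf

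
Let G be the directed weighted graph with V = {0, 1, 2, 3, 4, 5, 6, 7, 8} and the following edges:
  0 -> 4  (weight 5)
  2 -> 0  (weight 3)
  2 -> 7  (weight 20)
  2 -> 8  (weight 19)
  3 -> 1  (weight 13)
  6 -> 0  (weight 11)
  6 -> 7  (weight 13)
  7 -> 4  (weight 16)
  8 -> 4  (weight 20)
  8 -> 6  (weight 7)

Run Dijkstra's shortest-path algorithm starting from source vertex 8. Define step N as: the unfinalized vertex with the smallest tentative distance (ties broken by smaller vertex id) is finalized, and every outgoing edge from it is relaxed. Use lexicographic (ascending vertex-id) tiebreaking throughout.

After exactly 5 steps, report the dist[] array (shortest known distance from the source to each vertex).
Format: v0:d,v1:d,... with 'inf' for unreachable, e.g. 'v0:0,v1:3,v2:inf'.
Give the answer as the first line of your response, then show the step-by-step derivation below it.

v0:18,v1:inf,v2:inf,v3:inf,v4:20,v5:inf,v6:7,v7:20,v8:0

step 1: dist = v0:inf,v1:inf,v2:inf,v3:inf,v4:20,v5:inf,v6:7,v7:inf,v8:0
step 2: dist = v0:18,v1:inf,v2:inf,v3:inf,v4:20,v5:inf,v6:7,v7:20,v8:0
step 3: dist = v0:18,v1:inf,v2:inf,v3:inf,v4:20,v5:inf,v6:7,v7:20,v8:0
step 4: dist = v0:18,v1:inf,v2:inf,v3:inf,v4:20,v5:inf,v6:7,v7:20,v8:0
step 5: dist = v0:18,v1:inf,v2:inf,v3:inf,v4:20,v5:inf,v6:7,v7:20,v8:0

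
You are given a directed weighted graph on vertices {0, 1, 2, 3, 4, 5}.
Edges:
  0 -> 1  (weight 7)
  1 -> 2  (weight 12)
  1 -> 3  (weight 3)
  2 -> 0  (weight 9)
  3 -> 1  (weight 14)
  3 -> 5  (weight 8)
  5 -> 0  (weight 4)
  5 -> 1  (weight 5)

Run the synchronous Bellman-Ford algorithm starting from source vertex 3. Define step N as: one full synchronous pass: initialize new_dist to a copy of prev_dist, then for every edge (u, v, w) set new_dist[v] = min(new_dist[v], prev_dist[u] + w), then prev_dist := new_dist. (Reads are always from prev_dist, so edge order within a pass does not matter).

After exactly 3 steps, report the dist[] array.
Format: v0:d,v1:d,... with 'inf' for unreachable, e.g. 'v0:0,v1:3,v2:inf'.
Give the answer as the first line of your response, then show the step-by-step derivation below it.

v0:12,v1:13,v2:25,v3:0,v4:inf,v5:8

step 1: dist = v0:inf,v1:14,v2:inf,v3:0,v4:inf,v5:8
step 2: dist = v0:12,v1:13,v2:26,v3:0,v4:inf,v5:8
step 3: dist = v0:12,v1:13,v2:25,v3:0,v4:inf,v5:8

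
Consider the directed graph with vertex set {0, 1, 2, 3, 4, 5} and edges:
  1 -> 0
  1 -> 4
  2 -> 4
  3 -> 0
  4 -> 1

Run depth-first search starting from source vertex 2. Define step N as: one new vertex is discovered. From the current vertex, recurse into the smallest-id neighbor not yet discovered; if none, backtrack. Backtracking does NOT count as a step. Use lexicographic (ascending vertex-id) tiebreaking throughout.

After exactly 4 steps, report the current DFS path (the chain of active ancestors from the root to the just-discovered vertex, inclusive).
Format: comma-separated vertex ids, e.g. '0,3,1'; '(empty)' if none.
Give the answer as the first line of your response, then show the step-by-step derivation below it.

2,4,1,0

step 1: discover 2; path=2; order=2
step 2: discover 4; path=2>4; order=2,4
step 3: discover 1; path=2>4>1; order=2,4,1
step 4: discover 0; path=2>4>1>0; order=2,4,1,0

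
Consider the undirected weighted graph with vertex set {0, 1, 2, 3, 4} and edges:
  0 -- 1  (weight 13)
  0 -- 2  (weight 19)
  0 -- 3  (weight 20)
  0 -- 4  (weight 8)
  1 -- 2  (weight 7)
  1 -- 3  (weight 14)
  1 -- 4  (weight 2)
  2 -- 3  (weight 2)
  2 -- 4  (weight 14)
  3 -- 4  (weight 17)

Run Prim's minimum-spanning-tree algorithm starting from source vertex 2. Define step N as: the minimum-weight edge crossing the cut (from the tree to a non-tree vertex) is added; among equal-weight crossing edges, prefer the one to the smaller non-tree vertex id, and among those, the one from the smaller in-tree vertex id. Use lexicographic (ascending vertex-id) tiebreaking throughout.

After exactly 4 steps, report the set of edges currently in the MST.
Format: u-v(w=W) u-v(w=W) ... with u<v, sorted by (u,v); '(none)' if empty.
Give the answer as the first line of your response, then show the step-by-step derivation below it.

0-4(w=8) 1-2(w=7) 1-4(w=2) 2-3(w=2)

step 1: add edge 2-3 (w=2); MST = {2-3(w=2)}
step 2: add edge 1-2 (w=7); MST = {1-2(w=7) 2-3(w=2)}
step 3: add edge 1-4 (w=2); MST = {1-2(w=7) 1-4(w=2) 2-3(w=2)}
step 4: add edge 0-4 (w=8); MST = {0-4(w=8) 1-2(w=7) 1-4(w=2) 2-3(w=2)}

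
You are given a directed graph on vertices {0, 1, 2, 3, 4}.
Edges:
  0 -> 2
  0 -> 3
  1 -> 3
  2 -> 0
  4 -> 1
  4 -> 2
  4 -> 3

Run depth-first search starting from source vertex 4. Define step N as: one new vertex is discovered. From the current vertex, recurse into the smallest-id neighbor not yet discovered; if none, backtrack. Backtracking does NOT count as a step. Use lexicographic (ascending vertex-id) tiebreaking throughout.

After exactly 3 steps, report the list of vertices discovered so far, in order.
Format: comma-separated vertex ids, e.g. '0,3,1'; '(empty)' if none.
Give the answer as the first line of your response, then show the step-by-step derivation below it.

4,1,3

step 1: discover 4; path=4; order=4
step 2: discover 1; path=4>1; order=4,1
step 3: discover 3; path=4>1>3; order=4,1,3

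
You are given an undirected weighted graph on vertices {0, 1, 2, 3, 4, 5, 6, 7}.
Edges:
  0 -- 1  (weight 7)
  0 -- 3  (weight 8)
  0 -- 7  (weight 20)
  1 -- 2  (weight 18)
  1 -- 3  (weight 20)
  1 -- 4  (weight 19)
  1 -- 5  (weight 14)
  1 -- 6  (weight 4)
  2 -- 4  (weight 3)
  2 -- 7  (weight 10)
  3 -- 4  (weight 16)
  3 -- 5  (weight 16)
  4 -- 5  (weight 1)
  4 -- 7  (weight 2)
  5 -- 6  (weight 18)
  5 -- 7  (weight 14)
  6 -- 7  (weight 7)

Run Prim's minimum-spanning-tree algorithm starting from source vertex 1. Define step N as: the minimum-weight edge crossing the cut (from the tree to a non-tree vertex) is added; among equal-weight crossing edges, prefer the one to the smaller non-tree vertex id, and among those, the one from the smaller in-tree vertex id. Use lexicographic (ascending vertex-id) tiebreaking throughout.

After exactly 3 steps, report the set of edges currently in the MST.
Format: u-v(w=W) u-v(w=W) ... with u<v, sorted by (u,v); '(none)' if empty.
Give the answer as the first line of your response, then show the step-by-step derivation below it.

0-1(w=7) 1-6(w=4) 6-7(w=7)

step 1: add edge 1-6 (w=4); MST = {1-6(w=4)}
step 2: add edge 0-1 (w=7); MST = {0-1(w=7) 1-6(w=4)}
step 3: add edge 6-7 (w=7); MST = {0-1(w=7) 1-6(w=4) 6-7(w=7)}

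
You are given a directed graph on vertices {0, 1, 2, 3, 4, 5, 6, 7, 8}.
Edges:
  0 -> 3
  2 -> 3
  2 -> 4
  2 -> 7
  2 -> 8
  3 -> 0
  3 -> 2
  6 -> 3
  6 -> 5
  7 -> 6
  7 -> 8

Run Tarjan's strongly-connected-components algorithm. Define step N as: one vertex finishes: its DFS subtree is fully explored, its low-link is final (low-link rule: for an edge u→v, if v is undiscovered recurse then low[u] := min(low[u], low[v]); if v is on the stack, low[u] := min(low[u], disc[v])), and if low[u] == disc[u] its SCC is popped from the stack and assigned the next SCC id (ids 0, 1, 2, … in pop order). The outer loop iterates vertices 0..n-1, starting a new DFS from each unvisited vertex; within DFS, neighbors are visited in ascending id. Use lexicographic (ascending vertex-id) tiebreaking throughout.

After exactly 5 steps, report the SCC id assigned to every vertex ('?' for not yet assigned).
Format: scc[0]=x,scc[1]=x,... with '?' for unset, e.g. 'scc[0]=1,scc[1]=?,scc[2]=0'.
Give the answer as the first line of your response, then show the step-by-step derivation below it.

scc[0]=?,scc[1]=?,scc[2]=?,scc[3]=?,scc[4]=0,scc[5]=1,scc[6]=?,scc[7]=?,scc[8]=2

step 1: low=(low[0]=0,low[1]=?,low[2]=1,low[3]=0,low[4]=3,low[5]=?,low[6]=?,low[7]=?,low[8]=?); scc=(scc[0]=?,scc[1]=?,scc[2]=?,scc[3]=?,scc[4]=0,scc[5]=?,scc[6]=?,scc[7]=?,scc[8]=?)
step 2: low=(low[0]=0,low[1]=?,low[2]=1,low[3]=0,low[4]=3,low[5]=6,low[6]=1,low[7]=4,low[8]=?); scc=(scc[0]=?,scc[1]=?,scc[2]=?,scc[3]=?,scc[4]=0,scc[5]=1,scc[6]=?,scc[7]=?,scc[8]=?)
step 3: low=(low[0]=0,low[1]=?,low[2]=1,low[3]=0,low[4]=3,low[5]=6,low[6]=1,low[7]=4,low[8]=?); scc=(scc[0]=?,scc[1]=?,scc[2]=?,scc[3]=?,scc[4]=0,scc[5]=1,scc[6]=?,scc[7]=?,scc[8]=?)
step 4: low=(low[0]=0,low[1]=?,low[2]=1,low[3]=0,low[4]=3,low[5]=6,low[6]=1,low[7]=1,low[8]=7); scc=(scc[0]=?,scc[1]=?,scc[2]=?,scc[3]=?,scc[4]=0,scc[5]=1,scc[6]=?,scc[7]=?,scc[8]=2)
step 5: low=(low[0]=0,low[1]=?,low[2]=1,low[3]=0,low[4]=3,low[5]=6,low[6]=1,low[7]=1,low[8]=7); scc=(scc[0]=?,scc[1]=?,scc[2]=?,scc[3]=?,scc[4]=0,scc[5]=1,scc[6]=?,scc[7]=?,scc[8]=2)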